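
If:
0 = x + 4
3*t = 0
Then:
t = 0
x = -4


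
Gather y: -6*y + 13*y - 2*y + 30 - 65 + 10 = 5*y - 25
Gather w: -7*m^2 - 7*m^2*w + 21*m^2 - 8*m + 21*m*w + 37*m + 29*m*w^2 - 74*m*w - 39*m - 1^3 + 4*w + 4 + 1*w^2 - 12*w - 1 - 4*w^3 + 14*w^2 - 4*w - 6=14*m^2 - 10*m - 4*w^3 + w^2*(29*m + 15) + w*(-7*m^2 - 53*m - 12) - 4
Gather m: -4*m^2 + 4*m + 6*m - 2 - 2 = -4*m^2 + 10*m - 4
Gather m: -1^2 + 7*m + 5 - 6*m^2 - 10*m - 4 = -6*m^2 - 3*m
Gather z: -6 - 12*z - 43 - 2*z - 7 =-14*z - 56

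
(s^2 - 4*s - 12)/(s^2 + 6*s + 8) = (s - 6)/(s + 4)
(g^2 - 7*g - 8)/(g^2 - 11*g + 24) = (g + 1)/(g - 3)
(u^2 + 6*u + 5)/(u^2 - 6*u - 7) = (u + 5)/(u - 7)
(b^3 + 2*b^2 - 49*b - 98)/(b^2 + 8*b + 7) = (b^2 - 5*b - 14)/(b + 1)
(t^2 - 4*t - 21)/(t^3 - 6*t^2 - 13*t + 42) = 1/(t - 2)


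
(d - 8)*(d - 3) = d^2 - 11*d + 24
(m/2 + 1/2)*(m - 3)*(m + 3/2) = m^3/2 - m^2/4 - 3*m - 9/4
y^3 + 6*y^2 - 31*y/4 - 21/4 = (y - 3/2)*(y + 1/2)*(y + 7)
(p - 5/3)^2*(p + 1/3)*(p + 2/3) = p^4 - 7*p^3/3 - p^2/3 + 55*p/27 + 50/81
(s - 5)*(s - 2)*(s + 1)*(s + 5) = s^4 - s^3 - 27*s^2 + 25*s + 50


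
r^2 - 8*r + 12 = (r - 6)*(r - 2)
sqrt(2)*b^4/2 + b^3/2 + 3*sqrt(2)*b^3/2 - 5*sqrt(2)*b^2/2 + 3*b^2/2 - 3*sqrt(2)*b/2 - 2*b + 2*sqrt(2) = (b - 1)*(b + 4)*(b - sqrt(2)/2)*(sqrt(2)*b/2 + 1)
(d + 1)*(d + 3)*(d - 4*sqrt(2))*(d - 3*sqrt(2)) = d^4 - 7*sqrt(2)*d^3 + 4*d^3 - 28*sqrt(2)*d^2 + 27*d^2 - 21*sqrt(2)*d + 96*d + 72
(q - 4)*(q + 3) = q^2 - q - 12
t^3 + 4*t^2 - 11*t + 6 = (t - 1)^2*(t + 6)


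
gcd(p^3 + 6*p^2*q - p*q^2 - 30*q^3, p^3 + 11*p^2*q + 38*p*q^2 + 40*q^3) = p + 5*q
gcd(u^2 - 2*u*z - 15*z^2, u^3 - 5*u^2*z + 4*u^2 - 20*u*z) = -u + 5*z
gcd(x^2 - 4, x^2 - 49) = 1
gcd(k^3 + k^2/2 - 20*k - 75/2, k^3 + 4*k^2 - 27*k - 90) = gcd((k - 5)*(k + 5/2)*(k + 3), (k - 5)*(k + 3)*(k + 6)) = k^2 - 2*k - 15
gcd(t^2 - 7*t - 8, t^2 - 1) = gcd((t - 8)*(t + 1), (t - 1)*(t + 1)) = t + 1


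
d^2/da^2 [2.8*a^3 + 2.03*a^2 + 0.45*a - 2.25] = 16.8*a + 4.06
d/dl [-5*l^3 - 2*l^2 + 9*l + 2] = -15*l^2 - 4*l + 9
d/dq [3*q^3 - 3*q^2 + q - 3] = 9*q^2 - 6*q + 1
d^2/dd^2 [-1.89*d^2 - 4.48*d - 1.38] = -3.78000000000000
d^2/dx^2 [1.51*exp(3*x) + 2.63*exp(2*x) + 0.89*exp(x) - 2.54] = (13.59*exp(2*x) + 10.52*exp(x) + 0.89)*exp(x)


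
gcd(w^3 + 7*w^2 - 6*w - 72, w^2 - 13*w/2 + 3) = 1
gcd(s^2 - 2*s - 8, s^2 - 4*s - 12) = s + 2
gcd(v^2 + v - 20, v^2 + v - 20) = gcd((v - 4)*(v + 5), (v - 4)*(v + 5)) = v^2 + v - 20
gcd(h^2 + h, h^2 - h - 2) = h + 1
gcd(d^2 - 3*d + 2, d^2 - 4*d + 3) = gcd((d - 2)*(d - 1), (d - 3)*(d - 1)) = d - 1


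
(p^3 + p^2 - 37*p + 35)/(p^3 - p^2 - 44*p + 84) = (p^2 - 6*p + 5)/(p^2 - 8*p + 12)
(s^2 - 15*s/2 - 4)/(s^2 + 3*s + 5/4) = 2*(s - 8)/(2*s + 5)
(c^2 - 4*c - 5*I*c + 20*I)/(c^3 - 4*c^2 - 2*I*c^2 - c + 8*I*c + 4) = (c - 5*I)/(c^2 - 2*I*c - 1)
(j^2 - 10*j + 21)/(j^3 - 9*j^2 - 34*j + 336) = (j - 3)/(j^2 - 2*j - 48)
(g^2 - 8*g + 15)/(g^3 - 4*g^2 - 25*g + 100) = (g - 3)/(g^2 + g - 20)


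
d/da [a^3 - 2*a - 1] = 3*a^2 - 2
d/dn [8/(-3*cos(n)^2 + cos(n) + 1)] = 8*(1 - 6*cos(n))*sin(n)/(-3*cos(n)^2 + cos(n) + 1)^2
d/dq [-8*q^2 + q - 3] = 1 - 16*q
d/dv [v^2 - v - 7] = 2*v - 1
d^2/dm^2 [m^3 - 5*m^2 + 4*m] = 6*m - 10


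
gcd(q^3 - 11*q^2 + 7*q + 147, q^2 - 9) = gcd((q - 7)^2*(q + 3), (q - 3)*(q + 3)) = q + 3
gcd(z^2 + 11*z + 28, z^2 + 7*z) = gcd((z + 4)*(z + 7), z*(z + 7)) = z + 7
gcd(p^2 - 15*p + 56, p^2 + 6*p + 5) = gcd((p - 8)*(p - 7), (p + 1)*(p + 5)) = 1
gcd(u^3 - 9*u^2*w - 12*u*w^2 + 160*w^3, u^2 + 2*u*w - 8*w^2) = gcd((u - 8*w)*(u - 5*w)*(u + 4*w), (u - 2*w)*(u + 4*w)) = u + 4*w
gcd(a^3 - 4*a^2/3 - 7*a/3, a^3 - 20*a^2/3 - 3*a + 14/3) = a + 1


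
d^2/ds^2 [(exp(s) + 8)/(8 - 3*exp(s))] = (-96*exp(s) - 256)*exp(s)/(27*exp(3*s) - 216*exp(2*s) + 576*exp(s) - 512)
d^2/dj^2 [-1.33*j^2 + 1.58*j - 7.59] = -2.66000000000000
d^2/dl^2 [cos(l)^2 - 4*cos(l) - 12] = 4*cos(l) - 2*cos(2*l)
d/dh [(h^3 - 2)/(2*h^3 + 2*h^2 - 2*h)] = (3*h^3*(h^2 + h - 1) - (h^3 - 2)*(3*h^2 + 2*h - 1))/(2*h^2*(h^2 + h - 1)^2)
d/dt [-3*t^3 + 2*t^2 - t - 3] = -9*t^2 + 4*t - 1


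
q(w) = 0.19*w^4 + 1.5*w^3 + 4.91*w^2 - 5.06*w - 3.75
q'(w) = 0.76*w^3 + 4.5*w^2 + 9.82*w - 5.06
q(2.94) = 76.13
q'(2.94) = 82.02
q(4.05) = 207.06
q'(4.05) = 159.01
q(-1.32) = 8.61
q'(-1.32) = -11.93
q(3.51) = 132.69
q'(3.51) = 117.71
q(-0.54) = 0.19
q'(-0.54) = -9.17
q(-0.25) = -2.20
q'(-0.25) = -7.25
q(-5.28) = 86.72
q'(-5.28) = -43.33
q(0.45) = -4.89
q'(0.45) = 0.34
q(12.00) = 7174.41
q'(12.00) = 2074.06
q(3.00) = 81.15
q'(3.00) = 85.42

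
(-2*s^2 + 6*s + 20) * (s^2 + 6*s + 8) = -2*s^4 - 6*s^3 + 40*s^2 + 168*s + 160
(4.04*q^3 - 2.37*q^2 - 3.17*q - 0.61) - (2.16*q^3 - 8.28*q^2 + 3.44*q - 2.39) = 1.88*q^3 + 5.91*q^2 - 6.61*q + 1.78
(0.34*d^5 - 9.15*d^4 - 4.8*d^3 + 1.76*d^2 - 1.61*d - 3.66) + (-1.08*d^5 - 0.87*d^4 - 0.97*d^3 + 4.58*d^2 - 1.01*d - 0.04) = -0.74*d^5 - 10.02*d^4 - 5.77*d^3 + 6.34*d^2 - 2.62*d - 3.7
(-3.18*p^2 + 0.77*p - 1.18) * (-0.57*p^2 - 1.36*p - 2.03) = 1.8126*p^4 + 3.8859*p^3 + 6.0808*p^2 + 0.0417000000000001*p + 2.3954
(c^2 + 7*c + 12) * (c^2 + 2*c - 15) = c^4 + 9*c^3 + 11*c^2 - 81*c - 180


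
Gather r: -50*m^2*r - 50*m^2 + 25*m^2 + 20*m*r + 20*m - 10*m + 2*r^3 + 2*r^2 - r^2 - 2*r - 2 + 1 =-25*m^2 + 10*m + 2*r^3 + r^2 + r*(-50*m^2 + 20*m - 2) - 1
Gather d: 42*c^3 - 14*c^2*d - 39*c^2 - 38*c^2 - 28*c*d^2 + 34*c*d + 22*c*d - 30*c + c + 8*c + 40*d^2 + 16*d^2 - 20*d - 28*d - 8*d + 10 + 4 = 42*c^3 - 77*c^2 - 21*c + d^2*(56 - 28*c) + d*(-14*c^2 + 56*c - 56) + 14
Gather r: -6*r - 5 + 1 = -6*r - 4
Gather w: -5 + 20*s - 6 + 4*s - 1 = 24*s - 12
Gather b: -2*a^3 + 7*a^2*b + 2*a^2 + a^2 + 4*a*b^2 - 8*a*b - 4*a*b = -2*a^3 + 3*a^2 + 4*a*b^2 + b*(7*a^2 - 12*a)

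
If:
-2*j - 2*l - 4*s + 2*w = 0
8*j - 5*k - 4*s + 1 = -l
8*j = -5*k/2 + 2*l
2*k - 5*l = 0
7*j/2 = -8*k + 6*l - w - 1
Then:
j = 17/101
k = -80/101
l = -32/101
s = 605/404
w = 575/202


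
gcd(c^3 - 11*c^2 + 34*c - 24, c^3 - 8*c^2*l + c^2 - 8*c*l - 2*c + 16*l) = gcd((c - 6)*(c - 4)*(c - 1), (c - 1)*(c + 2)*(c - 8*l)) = c - 1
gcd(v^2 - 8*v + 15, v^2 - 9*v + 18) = v - 3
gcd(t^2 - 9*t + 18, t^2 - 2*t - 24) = t - 6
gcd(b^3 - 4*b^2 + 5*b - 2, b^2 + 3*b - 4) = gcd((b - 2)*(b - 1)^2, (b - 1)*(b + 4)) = b - 1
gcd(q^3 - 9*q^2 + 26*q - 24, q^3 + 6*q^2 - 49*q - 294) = 1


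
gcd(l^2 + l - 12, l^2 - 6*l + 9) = l - 3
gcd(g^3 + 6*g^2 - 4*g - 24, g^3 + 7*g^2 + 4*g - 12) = g^2 + 8*g + 12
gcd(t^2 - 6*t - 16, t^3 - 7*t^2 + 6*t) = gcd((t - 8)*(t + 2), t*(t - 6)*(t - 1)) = 1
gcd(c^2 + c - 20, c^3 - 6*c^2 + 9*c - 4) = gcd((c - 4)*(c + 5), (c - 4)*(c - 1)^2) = c - 4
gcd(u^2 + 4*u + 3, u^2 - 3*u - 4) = u + 1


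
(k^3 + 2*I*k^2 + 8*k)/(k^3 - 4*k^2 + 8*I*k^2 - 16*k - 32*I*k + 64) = k*(k - 2*I)/(k^2 + 4*k*(-1 + I) - 16*I)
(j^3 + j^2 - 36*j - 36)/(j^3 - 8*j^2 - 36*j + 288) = (j + 1)/(j - 8)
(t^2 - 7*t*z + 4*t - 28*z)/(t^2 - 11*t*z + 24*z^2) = (t^2 - 7*t*z + 4*t - 28*z)/(t^2 - 11*t*z + 24*z^2)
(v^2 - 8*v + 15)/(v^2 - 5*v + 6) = (v - 5)/(v - 2)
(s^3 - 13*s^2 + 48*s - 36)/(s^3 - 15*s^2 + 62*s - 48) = (s - 6)/(s - 8)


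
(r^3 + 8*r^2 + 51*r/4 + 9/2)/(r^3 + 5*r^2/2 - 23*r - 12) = (r + 3/2)/(r - 4)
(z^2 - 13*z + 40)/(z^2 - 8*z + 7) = (z^2 - 13*z + 40)/(z^2 - 8*z + 7)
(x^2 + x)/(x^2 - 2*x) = (x + 1)/(x - 2)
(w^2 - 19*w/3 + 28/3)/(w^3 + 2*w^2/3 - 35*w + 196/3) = 1/(w + 7)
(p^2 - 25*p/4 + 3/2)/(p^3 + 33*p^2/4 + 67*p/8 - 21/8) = 2*(p - 6)/(2*p^2 + 17*p + 21)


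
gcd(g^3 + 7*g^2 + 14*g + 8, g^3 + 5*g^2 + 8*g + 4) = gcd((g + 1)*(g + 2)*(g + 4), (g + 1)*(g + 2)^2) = g^2 + 3*g + 2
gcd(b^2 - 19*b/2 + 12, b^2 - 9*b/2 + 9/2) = b - 3/2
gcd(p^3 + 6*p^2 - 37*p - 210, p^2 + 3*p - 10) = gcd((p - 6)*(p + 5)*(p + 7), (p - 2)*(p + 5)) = p + 5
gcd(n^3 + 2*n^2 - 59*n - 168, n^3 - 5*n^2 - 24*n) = n^2 - 5*n - 24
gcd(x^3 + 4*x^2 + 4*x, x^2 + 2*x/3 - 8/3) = x + 2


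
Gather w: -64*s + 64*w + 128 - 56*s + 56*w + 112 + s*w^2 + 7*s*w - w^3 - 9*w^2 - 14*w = -120*s - w^3 + w^2*(s - 9) + w*(7*s + 106) + 240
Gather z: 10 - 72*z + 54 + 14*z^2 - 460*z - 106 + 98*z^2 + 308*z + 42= 112*z^2 - 224*z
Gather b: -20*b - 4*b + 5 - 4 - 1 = -24*b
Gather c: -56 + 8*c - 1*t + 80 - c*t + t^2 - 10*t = c*(8 - t) + t^2 - 11*t + 24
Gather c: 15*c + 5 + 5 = 15*c + 10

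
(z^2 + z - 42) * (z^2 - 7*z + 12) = z^4 - 6*z^3 - 37*z^2 + 306*z - 504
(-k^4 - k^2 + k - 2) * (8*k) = -8*k^5 - 8*k^3 + 8*k^2 - 16*k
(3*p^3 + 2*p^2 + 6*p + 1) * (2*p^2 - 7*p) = 6*p^5 - 17*p^4 - 2*p^3 - 40*p^2 - 7*p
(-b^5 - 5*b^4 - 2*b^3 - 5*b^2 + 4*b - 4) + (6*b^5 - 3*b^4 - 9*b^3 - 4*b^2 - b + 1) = 5*b^5 - 8*b^4 - 11*b^3 - 9*b^2 + 3*b - 3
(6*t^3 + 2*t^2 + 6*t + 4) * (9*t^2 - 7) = 54*t^5 + 18*t^4 + 12*t^3 + 22*t^2 - 42*t - 28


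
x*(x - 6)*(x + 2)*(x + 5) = x^4 + x^3 - 32*x^2 - 60*x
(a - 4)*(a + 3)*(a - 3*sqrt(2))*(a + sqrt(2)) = a^4 - 2*sqrt(2)*a^3 - a^3 - 18*a^2 + 2*sqrt(2)*a^2 + 6*a + 24*sqrt(2)*a + 72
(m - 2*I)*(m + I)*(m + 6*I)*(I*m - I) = I*m^4 - 5*m^3 - I*m^3 + 5*m^2 + 8*I*m^2 - 12*m - 8*I*m + 12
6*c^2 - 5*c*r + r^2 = (-3*c + r)*(-2*c + r)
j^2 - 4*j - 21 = (j - 7)*(j + 3)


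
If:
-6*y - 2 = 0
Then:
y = -1/3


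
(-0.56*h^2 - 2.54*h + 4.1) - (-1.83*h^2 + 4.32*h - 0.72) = 1.27*h^2 - 6.86*h + 4.82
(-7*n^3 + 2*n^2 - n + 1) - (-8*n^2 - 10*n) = -7*n^3 + 10*n^2 + 9*n + 1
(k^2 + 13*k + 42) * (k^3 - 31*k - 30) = k^5 + 13*k^4 + 11*k^3 - 433*k^2 - 1692*k - 1260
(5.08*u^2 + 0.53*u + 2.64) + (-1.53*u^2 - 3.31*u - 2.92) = 3.55*u^2 - 2.78*u - 0.28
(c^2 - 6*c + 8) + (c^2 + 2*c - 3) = 2*c^2 - 4*c + 5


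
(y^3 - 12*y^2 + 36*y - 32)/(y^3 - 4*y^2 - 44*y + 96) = (y - 2)/(y + 6)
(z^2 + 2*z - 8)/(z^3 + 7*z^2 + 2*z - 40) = 1/(z + 5)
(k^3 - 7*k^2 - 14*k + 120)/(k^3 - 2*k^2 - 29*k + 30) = (k^2 - k - 20)/(k^2 + 4*k - 5)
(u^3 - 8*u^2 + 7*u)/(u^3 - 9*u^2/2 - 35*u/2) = 2*(u - 1)/(2*u + 5)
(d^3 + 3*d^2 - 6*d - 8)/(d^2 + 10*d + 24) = (d^2 - d - 2)/(d + 6)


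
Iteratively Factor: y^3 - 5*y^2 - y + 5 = (y - 5)*(y^2 - 1) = (y - 5)*(y - 1)*(y + 1)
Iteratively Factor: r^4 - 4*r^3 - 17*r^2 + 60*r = (r - 3)*(r^3 - r^2 - 20*r) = (r - 3)*(r + 4)*(r^2 - 5*r) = (r - 5)*(r - 3)*(r + 4)*(r)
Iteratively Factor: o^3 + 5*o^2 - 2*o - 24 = (o + 4)*(o^2 + o - 6) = (o + 3)*(o + 4)*(o - 2)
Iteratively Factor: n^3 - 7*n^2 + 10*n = (n)*(n^2 - 7*n + 10) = n*(n - 2)*(n - 5)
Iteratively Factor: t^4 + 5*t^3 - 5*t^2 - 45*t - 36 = (t - 3)*(t^3 + 8*t^2 + 19*t + 12) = (t - 3)*(t + 3)*(t^2 + 5*t + 4) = (t - 3)*(t + 1)*(t + 3)*(t + 4)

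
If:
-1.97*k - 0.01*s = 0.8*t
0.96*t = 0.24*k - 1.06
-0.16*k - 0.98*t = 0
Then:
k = 2.67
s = -491.45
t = -0.44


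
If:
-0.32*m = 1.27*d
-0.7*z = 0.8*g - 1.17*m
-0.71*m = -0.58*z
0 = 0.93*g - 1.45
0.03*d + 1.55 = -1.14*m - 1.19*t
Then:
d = -1.00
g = 1.56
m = 3.98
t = -5.09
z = 4.88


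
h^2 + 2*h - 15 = (h - 3)*(h + 5)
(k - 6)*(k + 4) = k^2 - 2*k - 24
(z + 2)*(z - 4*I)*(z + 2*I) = z^3 + 2*z^2 - 2*I*z^2 + 8*z - 4*I*z + 16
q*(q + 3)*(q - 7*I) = q^3 + 3*q^2 - 7*I*q^2 - 21*I*q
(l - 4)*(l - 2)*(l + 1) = l^3 - 5*l^2 + 2*l + 8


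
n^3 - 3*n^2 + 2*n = n*(n - 2)*(n - 1)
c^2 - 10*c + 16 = (c - 8)*(c - 2)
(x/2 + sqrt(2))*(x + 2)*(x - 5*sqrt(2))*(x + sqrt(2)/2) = x^4/2 - 5*sqrt(2)*x^3/4 + x^3 - 23*x^2/2 - 5*sqrt(2)*x^2/2 - 23*x - 5*sqrt(2)*x - 10*sqrt(2)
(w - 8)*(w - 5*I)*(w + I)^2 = w^4 - 8*w^3 - 3*I*w^3 + 9*w^2 + 24*I*w^2 - 72*w + 5*I*w - 40*I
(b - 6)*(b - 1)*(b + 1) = b^3 - 6*b^2 - b + 6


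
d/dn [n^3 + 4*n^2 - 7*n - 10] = 3*n^2 + 8*n - 7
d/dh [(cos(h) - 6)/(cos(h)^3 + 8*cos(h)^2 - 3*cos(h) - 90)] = (-189*cos(h)/2 - 5*cos(2*h) + cos(3*h)/2 + 103)*sin(h)/(cos(h)^3 + 8*cos(h)^2 - 3*cos(h) - 90)^2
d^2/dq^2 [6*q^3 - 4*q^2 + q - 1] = 36*q - 8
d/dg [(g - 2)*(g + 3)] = 2*g + 1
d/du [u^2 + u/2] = 2*u + 1/2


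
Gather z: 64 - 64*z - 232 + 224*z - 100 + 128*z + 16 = 288*z - 252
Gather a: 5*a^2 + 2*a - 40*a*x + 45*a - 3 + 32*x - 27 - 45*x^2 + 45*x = 5*a^2 + a*(47 - 40*x) - 45*x^2 + 77*x - 30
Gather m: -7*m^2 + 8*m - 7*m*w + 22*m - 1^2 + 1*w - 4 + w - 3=-7*m^2 + m*(30 - 7*w) + 2*w - 8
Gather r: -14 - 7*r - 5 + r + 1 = -6*r - 18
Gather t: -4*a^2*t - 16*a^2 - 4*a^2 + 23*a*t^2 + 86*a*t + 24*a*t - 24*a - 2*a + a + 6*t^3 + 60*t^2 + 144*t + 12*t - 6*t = -20*a^2 - 25*a + 6*t^3 + t^2*(23*a + 60) + t*(-4*a^2 + 110*a + 150)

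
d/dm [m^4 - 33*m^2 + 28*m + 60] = 4*m^3 - 66*m + 28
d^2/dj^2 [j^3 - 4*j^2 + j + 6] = 6*j - 8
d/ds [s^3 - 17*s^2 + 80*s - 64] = 3*s^2 - 34*s + 80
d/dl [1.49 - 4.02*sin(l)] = -4.02*cos(l)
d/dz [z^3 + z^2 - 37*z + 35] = 3*z^2 + 2*z - 37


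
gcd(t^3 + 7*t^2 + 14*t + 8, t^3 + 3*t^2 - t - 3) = t + 1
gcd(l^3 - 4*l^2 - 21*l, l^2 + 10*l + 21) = l + 3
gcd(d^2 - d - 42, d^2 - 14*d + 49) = d - 7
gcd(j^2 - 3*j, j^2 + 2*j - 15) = j - 3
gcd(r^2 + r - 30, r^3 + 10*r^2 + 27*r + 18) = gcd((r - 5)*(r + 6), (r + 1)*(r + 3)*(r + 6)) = r + 6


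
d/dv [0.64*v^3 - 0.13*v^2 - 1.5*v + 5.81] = 1.92*v^2 - 0.26*v - 1.5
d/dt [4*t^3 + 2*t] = 12*t^2 + 2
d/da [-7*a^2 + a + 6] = 1 - 14*a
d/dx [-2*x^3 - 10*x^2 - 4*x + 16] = -6*x^2 - 20*x - 4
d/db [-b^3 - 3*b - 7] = -3*b^2 - 3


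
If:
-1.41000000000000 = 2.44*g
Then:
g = -0.58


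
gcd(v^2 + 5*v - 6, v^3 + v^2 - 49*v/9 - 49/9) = 1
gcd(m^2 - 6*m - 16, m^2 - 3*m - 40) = m - 8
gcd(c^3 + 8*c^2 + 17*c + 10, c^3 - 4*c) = c + 2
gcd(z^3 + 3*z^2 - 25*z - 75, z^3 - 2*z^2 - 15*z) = z^2 - 2*z - 15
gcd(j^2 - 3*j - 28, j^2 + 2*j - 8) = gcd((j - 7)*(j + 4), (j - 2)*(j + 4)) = j + 4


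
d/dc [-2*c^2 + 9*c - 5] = 9 - 4*c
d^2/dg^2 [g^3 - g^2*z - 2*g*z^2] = 6*g - 2*z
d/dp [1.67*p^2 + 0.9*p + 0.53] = 3.34*p + 0.9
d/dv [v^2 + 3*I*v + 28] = 2*v + 3*I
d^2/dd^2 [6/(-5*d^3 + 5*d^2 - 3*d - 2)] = 12*(5*(3*d - 1)*(5*d^3 - 5*d^2 + 3*d + 2) - (15*d^2 - 10*d + 3)^2)/(5*d^3 - 5*d^2 + 3*d + 2)^3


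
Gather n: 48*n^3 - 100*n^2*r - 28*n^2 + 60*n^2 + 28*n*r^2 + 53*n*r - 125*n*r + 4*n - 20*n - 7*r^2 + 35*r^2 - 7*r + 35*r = 48*n^3 + n^2*(32 - 100*r) + n*(28*r^2 - 72*r - 16) + 28*r^2 + 28*r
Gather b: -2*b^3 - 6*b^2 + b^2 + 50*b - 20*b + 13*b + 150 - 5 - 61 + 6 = -2*b^3 - 5*b^2 + 43*b + 90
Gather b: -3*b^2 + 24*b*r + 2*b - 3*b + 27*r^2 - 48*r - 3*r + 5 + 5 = -3*b^2 + b*(24*r - 1) + 27*r^2 - 51*r + 10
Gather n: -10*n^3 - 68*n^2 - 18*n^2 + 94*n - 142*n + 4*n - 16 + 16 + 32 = -10*n^3 - 86*n^2 - 44*n + 32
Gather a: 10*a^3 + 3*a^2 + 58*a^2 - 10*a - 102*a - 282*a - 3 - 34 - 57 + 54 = 10*a^3 + 61*a^2 - 394*a - 40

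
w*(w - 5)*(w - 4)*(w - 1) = w^4 - 10*w^3 + 29*w^2 - 20*w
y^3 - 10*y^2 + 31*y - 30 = (y - 5)*(y - 3)*(y - 2)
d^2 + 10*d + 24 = (d + 4)*(d + 6)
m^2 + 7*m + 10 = (m + 2)*(m + 5)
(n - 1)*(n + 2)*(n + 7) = n^3 + 8*n^2 + 5*n - 14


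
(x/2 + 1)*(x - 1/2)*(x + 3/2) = x^3/2 + 3*x^2/2 + 5*x/8 - 3/4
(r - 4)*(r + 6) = r^2 + 2*r - 24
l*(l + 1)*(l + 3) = l^3 + 4*l^2 + 3*l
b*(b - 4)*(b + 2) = b^3 - 2*b^2 - 8*b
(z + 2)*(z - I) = z^2 + 2*z - I*z - 2*I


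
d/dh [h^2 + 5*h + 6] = 2*h + 5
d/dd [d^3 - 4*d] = 3*d^2 - 4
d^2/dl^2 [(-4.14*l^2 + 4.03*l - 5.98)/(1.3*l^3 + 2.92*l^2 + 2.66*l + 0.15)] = (-13.9932*l^6 + 40.8642*l^5 + 56.4096*l^4 - 246.73536*l^3 - 428.550552*l^2 - 282.281376*l - 82.787936)/(2.197*l^9 + 14.8044*l^8 + 46.73916*l^7 + 86.241748*l^6 + 99.051912*l^5 + 68.931336*l^4 + 25.899326*l^3 + 3.38112*l^2 + 0.17955*l + 0.003375)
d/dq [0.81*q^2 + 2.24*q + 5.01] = 1.62*q + 2.24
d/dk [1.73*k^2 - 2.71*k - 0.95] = 3.46*k - 2.71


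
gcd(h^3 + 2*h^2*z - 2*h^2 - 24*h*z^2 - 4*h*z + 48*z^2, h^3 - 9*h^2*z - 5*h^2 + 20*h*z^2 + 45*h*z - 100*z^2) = -h + 4*z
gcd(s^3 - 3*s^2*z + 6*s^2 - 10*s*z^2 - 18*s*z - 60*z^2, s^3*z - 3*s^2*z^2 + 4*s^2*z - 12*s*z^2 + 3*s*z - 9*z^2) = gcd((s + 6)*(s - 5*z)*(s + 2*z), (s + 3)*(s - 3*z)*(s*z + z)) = 1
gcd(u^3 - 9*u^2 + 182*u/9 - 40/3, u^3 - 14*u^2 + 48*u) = u - 6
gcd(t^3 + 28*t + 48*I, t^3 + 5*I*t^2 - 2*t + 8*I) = t^2 + 6*I*t - 8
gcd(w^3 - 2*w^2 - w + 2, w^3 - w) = w^2 - 1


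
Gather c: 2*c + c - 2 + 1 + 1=3*c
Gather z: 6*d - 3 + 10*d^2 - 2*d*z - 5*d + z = 10*d^2 + d + z*(1 - 2*d) - 3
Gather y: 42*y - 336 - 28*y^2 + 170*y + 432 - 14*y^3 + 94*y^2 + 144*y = -14*y^3 + 66*y^2 + 356*y + 96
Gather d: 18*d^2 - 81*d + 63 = 18*d^2 - 81*d + 63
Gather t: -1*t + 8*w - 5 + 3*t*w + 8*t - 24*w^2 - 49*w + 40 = t*(3*w + 7) - 24*w^2 - 41*w + 35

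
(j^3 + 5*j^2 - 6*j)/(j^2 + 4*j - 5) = j*(j + 6)/(j + 5)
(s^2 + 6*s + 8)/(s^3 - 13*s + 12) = (s + 2)/(s^2 - 4*s + 3)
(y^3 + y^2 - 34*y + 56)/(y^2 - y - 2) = (y^2 + 3*y - 28)/(y + 1)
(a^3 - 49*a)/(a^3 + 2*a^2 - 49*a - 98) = a/(a + 2)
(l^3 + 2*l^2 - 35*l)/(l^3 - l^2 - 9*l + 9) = l*(l^2 + 2*l - 35)/(l^3 - l^2 - 9*l + 9)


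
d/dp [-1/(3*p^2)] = 2/(3*p^3)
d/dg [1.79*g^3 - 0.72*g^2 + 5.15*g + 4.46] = 5.37*g^2 - 1.44*g + 5.15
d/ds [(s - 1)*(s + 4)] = 2*s + 3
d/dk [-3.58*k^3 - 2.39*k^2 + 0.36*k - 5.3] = -10.74*k^2 - 4.78*k + 0.36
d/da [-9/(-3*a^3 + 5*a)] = 9*(5 - 9*a^2)/(a^2*(3*a^2 - 5)^2)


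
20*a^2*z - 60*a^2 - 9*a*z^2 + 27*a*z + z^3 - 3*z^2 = (-5*a + z)*(-4*a + z)*(z - 3)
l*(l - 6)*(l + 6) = l^3 - 36*l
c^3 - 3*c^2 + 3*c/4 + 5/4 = (c - 5/2)*(c - 1)*(c + 1/2)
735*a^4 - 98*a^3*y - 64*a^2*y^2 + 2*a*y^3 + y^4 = (-7*a + y)*(-3*a + y)*(5*a + y)*(7*a + y)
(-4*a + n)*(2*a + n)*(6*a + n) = -48*a^3 - 20*a^2*n + 4*a*n^2 + n^3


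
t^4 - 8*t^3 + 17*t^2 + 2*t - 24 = (t - 4)*(t - 3)*(t - 2)*(t + 1)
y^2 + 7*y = y*(y + 7)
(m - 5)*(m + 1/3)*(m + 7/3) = m^3 - 7*m^2/3 - 113*m/9 - 35/9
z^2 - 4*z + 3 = (z - 3)*(z - 1)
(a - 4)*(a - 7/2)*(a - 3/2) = a^3 - 9*a^2 + 101*a/4 - 21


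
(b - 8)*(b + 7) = b^2 - b - 56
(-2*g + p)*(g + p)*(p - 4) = -2*g^2*p + 8*g^2 - g*p^2 + 4*g*p + p^3 - 4*p^2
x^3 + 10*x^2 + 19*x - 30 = (x - 1)*(x + 5)*(x + 6)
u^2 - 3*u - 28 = (u - 7)*(u + 4)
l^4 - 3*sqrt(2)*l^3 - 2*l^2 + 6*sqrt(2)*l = l*(l - 3*sqrt(2))*(l - sqrt(2))*(l + sqrt(2))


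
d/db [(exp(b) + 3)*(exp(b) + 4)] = (2*exp(b) + 7)*exp(b)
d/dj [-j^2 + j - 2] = 1 - 2*j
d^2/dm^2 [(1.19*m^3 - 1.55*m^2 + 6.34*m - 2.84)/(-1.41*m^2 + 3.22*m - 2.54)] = (-27.287548*m^3 + 58.9668359999999*m^2 + 12.807024*m - 45.157064)/(2.803221*m^6 - 19.205046*m^5 + 59.007654*m^4 - 102.578896*m^3 + 106.297476*m^2 - 62.322456*m + 16.387064)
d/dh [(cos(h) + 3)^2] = -2*(cos(h) + 3)*sin(h)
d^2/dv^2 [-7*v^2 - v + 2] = -14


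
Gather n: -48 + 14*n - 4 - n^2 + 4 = -n^2 + 14*n - 48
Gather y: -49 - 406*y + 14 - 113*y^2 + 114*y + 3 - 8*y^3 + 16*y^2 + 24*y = -8*y^3 - 97*y^2 - 268*y - 32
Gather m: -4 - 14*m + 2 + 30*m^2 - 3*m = 30*m^2 - 17*m - 2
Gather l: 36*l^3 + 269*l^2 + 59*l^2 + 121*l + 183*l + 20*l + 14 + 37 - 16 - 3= 36*l^3 + 328*l^2 + 324*l + 32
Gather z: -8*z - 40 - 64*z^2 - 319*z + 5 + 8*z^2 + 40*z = -56*z^2 - 287*z - 35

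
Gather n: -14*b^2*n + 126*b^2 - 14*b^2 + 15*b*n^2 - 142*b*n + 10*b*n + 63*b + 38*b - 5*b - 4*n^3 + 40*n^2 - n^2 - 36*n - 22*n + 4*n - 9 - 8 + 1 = 112*b^2 + 96*b - 4*n^3 + n^2*(15*b + 39) + n*(-14*b^2 - 132*b - 54) - 16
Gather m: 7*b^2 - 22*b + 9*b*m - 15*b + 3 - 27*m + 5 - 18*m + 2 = 7*b^2 - 37*b + m*(9*b - 45) + 10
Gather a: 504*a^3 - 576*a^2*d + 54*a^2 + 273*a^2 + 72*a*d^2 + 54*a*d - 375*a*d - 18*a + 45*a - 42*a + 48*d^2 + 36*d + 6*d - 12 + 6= 504*a^3 + a^2*(327 - 576*d) + a*(72*d^2 - 321*d - 15) + 48*d^2 + 42*d - 6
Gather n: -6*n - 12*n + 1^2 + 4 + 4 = 9 - 18*n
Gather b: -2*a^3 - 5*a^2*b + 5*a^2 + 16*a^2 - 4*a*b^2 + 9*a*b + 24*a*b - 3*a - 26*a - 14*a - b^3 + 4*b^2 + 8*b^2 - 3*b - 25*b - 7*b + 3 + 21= -2*a^3 + 21*a^2 - 43*a - b^3 + b^2*(12 - 4*a) + b*(-5*a^2 + 33*a - 35) + 24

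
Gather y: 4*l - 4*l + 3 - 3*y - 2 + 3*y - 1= 0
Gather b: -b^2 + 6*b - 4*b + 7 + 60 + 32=-b^2 + 2*b + 99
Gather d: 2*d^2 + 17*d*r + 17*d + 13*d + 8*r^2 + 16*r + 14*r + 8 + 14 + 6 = 2*d^2 + d*(17*r + 30) + 8*r^2 + 30*r + 28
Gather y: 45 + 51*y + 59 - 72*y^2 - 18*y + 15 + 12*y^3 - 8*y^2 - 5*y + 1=12*y^3 - 80*y^2 + 28*y + 120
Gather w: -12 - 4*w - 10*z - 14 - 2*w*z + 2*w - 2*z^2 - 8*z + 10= w*(-2*z - 2) - 2*z^2 - 18*z - 16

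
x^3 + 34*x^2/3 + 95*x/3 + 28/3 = (x + 1/3)*(x + 4)*(x + 7)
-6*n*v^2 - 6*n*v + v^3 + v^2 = v*(-6*n + v)*(v + 1)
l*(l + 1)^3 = l^4 + 3*l^3 + 3*l^2 + l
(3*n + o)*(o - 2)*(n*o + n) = 3*n^2*o^2 - 3*n^2*o - 6*n^2 + n*o^3 - n*o^2 - 2*n*o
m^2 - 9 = (m - 3)*(m + 3)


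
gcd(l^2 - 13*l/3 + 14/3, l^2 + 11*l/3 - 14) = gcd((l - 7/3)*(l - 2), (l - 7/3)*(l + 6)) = l - 7/3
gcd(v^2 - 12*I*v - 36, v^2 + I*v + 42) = v - 6*I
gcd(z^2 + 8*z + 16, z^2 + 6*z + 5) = 1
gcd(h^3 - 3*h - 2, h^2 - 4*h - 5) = h + 1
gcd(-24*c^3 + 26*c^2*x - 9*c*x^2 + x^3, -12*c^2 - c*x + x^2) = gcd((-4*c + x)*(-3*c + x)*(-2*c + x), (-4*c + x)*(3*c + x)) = -4*c + x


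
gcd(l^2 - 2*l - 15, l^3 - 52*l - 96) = 1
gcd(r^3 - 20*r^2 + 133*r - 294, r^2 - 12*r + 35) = r - 7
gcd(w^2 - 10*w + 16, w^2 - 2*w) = w - 2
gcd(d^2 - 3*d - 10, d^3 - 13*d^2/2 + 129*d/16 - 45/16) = d - 5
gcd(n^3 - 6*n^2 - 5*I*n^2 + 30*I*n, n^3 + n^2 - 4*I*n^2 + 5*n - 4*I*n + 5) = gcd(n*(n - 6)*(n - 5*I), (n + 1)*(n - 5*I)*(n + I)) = n - 5*I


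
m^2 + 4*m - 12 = (m - 2)*(m + 6)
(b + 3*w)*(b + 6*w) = b^2 + 9*b*w + 18*w^2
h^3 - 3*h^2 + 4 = (h - 2)^2*(h + 1)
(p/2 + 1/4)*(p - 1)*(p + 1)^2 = p^4/2 + 3*p^3/4 - p^2/4 - 3*p/4 - 1/4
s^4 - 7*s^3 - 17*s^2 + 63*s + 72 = (s - 8)*(s - 3)*(s + 1)*(s + 3)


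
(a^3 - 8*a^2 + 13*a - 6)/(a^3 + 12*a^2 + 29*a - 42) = (a^2 - 7*a + 6)/(a^2 + 13*a + 42)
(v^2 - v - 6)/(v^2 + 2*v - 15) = (v + 2)/(v + 5)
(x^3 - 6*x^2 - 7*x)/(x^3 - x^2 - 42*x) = (x + 1)/(x + 6)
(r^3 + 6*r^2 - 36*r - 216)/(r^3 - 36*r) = (r + 6)/r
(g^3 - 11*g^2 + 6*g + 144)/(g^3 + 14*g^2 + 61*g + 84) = (g^2 - 14*g + 48)/(g^2 + 11*g + 28)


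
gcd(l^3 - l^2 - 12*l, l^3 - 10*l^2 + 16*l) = l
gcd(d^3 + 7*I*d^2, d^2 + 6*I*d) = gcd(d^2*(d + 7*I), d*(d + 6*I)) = d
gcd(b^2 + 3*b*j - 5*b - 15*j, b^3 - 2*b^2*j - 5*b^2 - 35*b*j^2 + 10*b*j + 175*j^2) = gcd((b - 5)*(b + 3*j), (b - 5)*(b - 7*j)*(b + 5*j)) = b - 5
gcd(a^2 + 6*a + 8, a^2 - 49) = 1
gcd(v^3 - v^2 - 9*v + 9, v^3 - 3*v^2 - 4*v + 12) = v - 3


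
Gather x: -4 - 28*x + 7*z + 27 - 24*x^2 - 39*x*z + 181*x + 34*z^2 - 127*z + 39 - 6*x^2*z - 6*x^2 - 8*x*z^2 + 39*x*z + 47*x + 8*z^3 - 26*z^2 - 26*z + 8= x^2*(-6*z - 30) + x*(200 - 8*z^2) + 8*z^3 + 8*z^2 - 146*z + 70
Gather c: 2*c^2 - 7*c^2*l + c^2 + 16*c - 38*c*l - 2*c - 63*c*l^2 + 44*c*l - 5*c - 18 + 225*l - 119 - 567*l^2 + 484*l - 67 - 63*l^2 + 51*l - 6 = c^2*(3 - 7*l) + c*(-63*l^2 + 6*l + 9) - 630*l^2 + 760*l - 210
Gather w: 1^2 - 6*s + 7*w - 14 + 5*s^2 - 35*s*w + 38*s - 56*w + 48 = 5*s^2 + 32*s + w*(-35*s - 49) + 35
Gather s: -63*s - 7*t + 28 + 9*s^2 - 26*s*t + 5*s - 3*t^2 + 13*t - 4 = 9*s^2 + s*(-26*t - 58) - 3*t^2 + 6*t + 24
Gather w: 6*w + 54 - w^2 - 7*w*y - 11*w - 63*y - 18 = -w^2 + w*(-7*y - 5) - 63*y + 36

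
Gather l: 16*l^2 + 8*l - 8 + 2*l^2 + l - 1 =18*l^2 + 9*l - 9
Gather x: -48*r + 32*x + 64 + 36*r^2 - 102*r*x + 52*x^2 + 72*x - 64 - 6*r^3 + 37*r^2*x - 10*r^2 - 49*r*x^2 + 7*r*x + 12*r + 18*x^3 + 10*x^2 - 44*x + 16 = -6*r^3 + 26*r^2 - 36*r + 18*x^3 + x^2*(62 - 49*r) + x*(37*r^2 - 95*r + 60) + 16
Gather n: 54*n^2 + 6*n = 54*n^2 + 6*n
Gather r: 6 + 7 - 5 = 8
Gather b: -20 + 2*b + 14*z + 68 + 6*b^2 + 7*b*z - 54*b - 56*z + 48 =6*b^2 + b*(7*z - 52) - 42*z + 96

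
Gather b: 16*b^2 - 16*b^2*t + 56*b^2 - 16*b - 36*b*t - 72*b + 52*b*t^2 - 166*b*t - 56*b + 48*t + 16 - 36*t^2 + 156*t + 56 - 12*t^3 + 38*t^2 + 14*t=b^2*(72 - 16*t) + b*(52*t^2 - 202*t - 144) - 12*t^3 + 2*t^2 + 218*t + 72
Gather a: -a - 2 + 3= 1 - a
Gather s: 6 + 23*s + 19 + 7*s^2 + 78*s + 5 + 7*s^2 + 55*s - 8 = 14*s^2 + 156*s + 22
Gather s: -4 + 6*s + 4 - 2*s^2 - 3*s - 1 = -2*s^2 + 3*s - 1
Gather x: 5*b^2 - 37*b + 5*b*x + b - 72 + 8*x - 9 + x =5*b^2 - 36*b + x*(5*b + 9) - 81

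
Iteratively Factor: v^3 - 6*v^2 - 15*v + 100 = (v - 5)*(v^2 - v - 20) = (v - 5)*(v + 4)*(v - 5)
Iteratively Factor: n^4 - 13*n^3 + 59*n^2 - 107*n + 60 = (n - 4)*(n^3 - 9*n^2 + 23*n - 15) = (n - 4)*(n - 1)*(n^2 - 8*n + 15) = (n - 5)*(n - 4)*(n - 1)*(n - 3)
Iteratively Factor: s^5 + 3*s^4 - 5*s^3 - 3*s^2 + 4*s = (s - 1)*(s^4 + 4*s^3 - s^2 - 4*s) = (s - 1)^2*(s^3 + 5*s^2 + 4*s) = s*(s - 1)^2*(s^2 + 5*s + 4) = s*(s - 1)^2*(s + 1)*(s + 4)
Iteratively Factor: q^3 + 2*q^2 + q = (q + 1)*(q^2 + q) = (q + 1)^2*(q)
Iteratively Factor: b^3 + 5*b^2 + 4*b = (b + 4)*(b^2 + b) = b*(b + 4)*(b + 1)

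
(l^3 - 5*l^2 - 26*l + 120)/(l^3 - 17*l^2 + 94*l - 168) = (l + 5)/(l - 7)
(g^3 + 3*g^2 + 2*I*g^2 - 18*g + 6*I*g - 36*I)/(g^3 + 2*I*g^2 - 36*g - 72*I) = (g - 3)/(g - 6)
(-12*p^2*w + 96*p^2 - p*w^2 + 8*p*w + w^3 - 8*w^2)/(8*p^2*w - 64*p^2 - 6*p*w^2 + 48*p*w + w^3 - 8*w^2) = (-3*p - w)/(2*p - w)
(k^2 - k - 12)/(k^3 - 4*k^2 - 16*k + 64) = (k + 3)/(k^2 - 16)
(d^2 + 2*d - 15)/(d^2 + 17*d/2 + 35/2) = 2*(d - 3)/(2*d + 7)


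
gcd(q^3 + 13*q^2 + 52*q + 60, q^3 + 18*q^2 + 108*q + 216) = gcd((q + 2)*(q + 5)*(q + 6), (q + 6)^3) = q + 6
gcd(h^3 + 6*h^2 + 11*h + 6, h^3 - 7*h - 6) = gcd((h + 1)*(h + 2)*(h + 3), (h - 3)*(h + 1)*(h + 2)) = h^2 + 3*h + 2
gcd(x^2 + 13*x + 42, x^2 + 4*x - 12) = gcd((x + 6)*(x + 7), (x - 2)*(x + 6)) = x + 6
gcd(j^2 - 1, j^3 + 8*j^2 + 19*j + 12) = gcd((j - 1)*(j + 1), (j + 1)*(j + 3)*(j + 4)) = j + 1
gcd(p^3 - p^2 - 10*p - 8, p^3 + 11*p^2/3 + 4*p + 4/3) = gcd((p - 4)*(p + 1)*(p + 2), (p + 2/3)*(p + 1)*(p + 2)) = p^2 + 3*p + 2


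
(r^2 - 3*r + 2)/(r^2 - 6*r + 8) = (r - 1)/(r - 4)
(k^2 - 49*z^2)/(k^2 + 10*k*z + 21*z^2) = (k - 7*z)/(k + 3*z)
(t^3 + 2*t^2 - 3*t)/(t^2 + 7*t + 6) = t*(t^2 + 2*t - 3)/(t^2 + 7*t + 6)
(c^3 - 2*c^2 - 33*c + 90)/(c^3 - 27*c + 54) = (c - 5)/(c - 3)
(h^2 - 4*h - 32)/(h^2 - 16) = (h - 8)/(h - 4)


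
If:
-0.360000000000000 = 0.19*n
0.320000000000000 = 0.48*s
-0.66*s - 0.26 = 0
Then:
No Solution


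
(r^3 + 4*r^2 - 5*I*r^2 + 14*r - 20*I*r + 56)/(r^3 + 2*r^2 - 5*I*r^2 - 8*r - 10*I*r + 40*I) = (r^2 - 5*I*r + 14)/(r^2 - r*(2 + 5*I) + 10*I)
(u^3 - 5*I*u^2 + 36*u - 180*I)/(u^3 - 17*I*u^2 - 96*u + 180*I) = (u + 6*I)/(u - 6*I)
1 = 1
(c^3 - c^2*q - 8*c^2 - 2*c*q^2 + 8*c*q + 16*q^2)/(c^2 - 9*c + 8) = (c^2 - c*q - 2*q^2)/(c - 1)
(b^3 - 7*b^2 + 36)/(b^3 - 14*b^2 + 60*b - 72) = (b^2 - b - 6)/(b^2 - 8*b + 12)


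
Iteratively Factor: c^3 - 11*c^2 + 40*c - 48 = (c - 4)*(c^2 - 7*c + 12) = (c - 4)*(c - 3)*(c - 4)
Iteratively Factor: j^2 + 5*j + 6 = (j + 3)*(j + 2)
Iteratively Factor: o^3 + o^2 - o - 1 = (o + 1)*(o^2 - 1) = (o - 1)*(o + 1)*(o + 1)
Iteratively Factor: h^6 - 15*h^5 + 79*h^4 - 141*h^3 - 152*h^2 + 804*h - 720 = (h - 2)*(h^5 - 13*h^4 + 53*h^3 - 35*h^2 - 222*h + 360) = (h - 3)*(h - 2)*(h^4 - 10*h^3 + 23*h^2 + 34*h - 120) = (h - 3)^2*(h - 2)*(h^3 - 7*h^2 + 2*h + 40) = (h - 3)^2*(h - 2)*(h + 2)*(h^2 - 9*h + 20) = (h - 5)*(h - 3)^2*(h - 2)*(h + 2)*(h - 4)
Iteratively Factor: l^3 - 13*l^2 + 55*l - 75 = (l - 3)*(l^2 - 10*l + 25) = (l - 5)*(l - 3)*(l - 5)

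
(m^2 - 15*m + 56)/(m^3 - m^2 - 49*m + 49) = (m - 8)/(m^2 + 6*m - 7)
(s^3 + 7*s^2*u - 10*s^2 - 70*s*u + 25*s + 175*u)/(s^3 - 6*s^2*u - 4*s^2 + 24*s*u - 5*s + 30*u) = (s^2 + 7*s*u - 5*s - 35*u)/(s^2 - 6*s*u + s - 6*u)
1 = 1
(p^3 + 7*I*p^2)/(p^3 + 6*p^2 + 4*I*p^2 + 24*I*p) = p*(p + 7*I)/(p^2 + 6*p + 4*I*p + 24*I)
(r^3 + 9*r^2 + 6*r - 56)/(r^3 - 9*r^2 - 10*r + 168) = (r^2 + 5*r - 14)/(r^2 - 13*r + 42)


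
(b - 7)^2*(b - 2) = b^3 - 16*b^2 + 77*b - 98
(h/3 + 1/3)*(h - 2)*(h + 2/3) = h^3/3 - h^2/9 - 8*h/9 - 4/9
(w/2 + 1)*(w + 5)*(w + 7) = w^3/2 + 7*w^2 + 59*w/2 + 35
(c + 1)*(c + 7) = c^2 + 8*c + 7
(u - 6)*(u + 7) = u^2 + u - 42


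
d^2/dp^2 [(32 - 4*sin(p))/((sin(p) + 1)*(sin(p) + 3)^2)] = 4*(4*sin(p)^4 - 79*sin(p)^3 - 140*sin(p)^2 + 153*sin(p) + 318)/((sin(p) + 1)^2*(sin(p) + 3)^4)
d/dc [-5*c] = -5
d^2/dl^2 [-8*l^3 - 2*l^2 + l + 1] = -48*l - 4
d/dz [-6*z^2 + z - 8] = 1 - 12*z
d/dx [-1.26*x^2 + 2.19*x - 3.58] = 2.19 - 2.52*x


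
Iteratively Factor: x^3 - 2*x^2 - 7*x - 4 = (x - 4)*(x^2 + 2*x + 1) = (x - 4)*(x + 1)*(x + 1)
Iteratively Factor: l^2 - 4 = (l + 2)*(l - 2)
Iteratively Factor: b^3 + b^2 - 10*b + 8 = (b - 2)*(b^2 + 3*b - 4) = (b - 2)*(b - 1)*(b + 4)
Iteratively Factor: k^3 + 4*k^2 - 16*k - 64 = (k - 4)*(k^2 + 8*k + 16) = (k - 4)*(k + 4)*(k + 4)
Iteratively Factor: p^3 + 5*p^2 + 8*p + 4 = (p + 2)*(p^2 + 3*p + 2) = (p + 2)^2*(p + 1)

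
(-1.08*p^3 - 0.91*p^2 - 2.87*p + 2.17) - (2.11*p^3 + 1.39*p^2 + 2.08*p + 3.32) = -3.19*p^3 - 2.3*p^2 - 4.95*p - 1.15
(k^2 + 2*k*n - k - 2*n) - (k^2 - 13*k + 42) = 2*k*n + 12*k - 2*n - 42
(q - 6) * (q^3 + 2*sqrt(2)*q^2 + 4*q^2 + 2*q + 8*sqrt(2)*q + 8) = q^4 - 2*q^3 + 2*sqrt(2)*q^3 - 22*q^2 - 4*sqrt(2)*q^2 - 48*sqrt(2)*q - 4*q - 48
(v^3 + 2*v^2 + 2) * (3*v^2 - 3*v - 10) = 3*v^5 + 3*v^4 - 16*v^3 - 14*v^2 - 6*v - 20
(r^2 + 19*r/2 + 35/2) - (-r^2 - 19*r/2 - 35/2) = 2*r^2 + 19*r + 35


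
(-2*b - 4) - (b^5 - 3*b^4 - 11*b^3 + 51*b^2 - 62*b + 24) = -b^5 + 3*b^4 + 11*b^3 - 51*b^2 + 60*b - 28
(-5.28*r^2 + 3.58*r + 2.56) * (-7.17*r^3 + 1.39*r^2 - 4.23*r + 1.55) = 37.8576*r^5 - 33.0078*r^4 + 8.9554*r^3 - 19.769*r^2 - 5.2798*r + 3.968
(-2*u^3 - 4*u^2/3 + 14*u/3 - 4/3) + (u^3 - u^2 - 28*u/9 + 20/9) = -u^3 - 7*u^2/3 + 14*u/9 + 8/9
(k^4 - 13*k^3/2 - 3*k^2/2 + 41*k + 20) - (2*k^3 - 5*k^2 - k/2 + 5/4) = k^4 - 17*k^3/2 + 7*k^2/2 + 83*k/2 + 75/4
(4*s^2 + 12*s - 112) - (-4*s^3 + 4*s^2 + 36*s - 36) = 4*s^3 - 24*s - 76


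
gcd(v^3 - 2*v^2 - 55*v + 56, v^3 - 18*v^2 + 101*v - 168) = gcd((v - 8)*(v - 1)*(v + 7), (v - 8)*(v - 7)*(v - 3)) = v - 8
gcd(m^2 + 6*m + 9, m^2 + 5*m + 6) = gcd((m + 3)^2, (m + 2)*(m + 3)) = m + 3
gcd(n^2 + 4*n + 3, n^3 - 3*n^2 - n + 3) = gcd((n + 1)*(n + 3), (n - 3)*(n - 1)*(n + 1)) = n + 1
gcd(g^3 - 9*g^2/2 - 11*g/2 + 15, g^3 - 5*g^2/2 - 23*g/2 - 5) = g^2 - 3*g - 10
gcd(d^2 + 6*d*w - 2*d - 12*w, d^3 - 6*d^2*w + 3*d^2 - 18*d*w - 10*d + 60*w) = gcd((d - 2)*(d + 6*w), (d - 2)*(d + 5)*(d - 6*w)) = d - 2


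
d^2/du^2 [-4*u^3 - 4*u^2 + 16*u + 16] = -24*u - 8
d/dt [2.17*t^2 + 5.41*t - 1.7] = 4.34*t + 5.41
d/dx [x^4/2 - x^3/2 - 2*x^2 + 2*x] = 2*x^3 - 3*x^2/2 - 4*x + 2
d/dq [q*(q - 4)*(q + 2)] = 3*q^2 - 4*q - 8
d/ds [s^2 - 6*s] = 2*s - 6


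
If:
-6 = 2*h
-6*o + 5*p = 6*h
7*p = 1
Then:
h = -3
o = 131/42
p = 1/7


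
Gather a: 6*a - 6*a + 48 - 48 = 0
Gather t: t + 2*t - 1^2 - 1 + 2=3*t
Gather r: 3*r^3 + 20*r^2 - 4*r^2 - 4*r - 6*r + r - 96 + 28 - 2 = 3*r^3 + 16*r^2 - 9*r - 70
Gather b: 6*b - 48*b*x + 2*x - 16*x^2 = b*(6 - 48*x) - 16*x^2 + 2*x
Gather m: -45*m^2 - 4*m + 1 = -45*m^2 - 4*m + 1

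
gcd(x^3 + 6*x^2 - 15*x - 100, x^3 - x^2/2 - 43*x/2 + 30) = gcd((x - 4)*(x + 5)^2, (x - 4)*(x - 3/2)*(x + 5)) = x^2 + x - 20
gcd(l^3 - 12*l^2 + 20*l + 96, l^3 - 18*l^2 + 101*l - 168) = l - 8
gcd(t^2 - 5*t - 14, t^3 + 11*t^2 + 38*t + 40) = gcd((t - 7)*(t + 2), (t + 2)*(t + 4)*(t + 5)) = t + 2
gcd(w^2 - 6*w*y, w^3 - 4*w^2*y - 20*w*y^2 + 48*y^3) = -w + 6*y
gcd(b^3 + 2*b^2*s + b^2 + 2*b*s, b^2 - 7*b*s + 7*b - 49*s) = 1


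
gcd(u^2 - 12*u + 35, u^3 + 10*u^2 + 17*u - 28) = 1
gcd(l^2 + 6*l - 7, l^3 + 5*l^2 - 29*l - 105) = l + 7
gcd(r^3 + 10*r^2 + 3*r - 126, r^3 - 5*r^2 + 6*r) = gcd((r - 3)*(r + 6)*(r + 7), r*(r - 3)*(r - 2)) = r - 3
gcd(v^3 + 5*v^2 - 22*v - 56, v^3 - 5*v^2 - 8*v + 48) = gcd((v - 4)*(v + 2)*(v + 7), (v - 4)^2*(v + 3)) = v - 4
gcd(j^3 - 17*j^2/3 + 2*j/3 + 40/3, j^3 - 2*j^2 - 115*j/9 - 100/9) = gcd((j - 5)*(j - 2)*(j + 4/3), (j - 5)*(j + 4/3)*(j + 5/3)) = j^2 - 11*j/3 - 20/3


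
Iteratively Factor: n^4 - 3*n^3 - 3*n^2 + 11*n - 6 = (n + 2)*(n^3 - 5*n^2 + 7*n - 3) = (n - 1)*(n + 2)*(n^2 - 4*n + 3) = (n - 1)^2*(n + 2)*(n - 3)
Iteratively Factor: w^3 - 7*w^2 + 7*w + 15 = (w - 5)*(w^2 - 2*w - 3) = (w - 5)*(w - 3)*(w + 1)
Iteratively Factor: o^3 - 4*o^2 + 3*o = (o - 1)*(o^2 - 3*o) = o*(o - 1)*(o - 3)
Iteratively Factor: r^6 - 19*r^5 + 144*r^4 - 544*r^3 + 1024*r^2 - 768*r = (r - 4)*(r^5 - 15*r^4 + 84*r^3 - 208*r^2 + 192*r) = (r - 4)^2*(r^4 - 11*r^3 + 40*r^2 - 48*r) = (r - 4)^2*(r - 3)*(r^3 - 8*r^2 + 16*r) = (r - 4)^3*(r - 3)*(r^2 - 4*r) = (r - 4)^4*(r - 3)*(r)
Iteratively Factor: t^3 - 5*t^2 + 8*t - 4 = (t - 2)*(t^2 - 3*t + 2) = (t - 2)^2*(t - 1)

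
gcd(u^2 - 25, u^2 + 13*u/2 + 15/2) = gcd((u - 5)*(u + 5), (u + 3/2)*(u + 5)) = u + 5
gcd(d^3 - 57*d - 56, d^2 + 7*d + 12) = 1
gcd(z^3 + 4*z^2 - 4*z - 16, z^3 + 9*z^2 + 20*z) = z + 4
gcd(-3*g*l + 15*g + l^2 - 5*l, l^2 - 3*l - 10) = l - 5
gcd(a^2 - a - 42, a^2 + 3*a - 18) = a + 6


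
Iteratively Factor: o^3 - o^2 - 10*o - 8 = (o - 4)*(o^2 + 3*o + 2) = (o - 4)*(o + 2)*(o + 1)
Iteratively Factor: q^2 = (q)*(q)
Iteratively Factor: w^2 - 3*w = (w)*(w - 3)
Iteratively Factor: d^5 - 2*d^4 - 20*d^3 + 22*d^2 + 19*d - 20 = (d - 1)*(d^4 - d^3 - 21*d^2 + d + 20) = (d - 1)*(d + 4)*(d^3 - 5*d^2 - d + 5) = (d - 1)^2*(d + 4)*(d^2 - 4*d - 5) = (d - 5)*(d - 1)^2*(d + 4)*(d + 1)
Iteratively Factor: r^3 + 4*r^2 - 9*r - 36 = (r + 4)*(r^2 - 9) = (r - 3)*(r + 4)*(r + 3)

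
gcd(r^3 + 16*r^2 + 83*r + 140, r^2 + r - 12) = r + 4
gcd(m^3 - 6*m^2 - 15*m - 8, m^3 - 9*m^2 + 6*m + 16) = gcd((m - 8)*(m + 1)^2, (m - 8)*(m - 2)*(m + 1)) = m^2 - 7*m - 8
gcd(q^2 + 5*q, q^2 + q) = q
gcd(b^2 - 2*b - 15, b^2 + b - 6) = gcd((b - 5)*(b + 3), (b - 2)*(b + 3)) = b + 3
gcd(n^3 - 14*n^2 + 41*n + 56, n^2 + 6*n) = 1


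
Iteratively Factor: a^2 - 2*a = (a)*(a - 2)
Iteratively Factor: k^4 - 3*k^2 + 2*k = (k - 1)*(k^3 + k^2 - 2*k) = (k - 1)^2*(k^2 + 2*k) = k*(k - 1)^2*(k + 2)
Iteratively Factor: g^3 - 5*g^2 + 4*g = (g)*(g^2 - 5*g + 4) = g*(g - 1)*(g - 4)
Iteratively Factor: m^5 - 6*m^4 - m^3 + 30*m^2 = (m + 2)*(m^4 - 8*m^3 + 15*m^2) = m*(m + 2)*(m^3 - 8*m^2 + 15*m) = m*(m - 3)*(m + 2)*(m^2 - 5*m) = m*(m - 5)*(m - 3)*(m + 2)*(m)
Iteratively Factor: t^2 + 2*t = (t)*(t + 2)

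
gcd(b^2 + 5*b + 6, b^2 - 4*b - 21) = b + 3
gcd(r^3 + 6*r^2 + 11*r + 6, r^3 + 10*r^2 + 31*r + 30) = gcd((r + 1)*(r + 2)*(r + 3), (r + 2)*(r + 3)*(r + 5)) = r^2 + 5*r + 6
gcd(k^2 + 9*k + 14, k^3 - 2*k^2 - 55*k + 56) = k + 7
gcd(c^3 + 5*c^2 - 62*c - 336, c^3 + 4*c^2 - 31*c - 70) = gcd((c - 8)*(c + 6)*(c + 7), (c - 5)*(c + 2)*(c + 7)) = c + 7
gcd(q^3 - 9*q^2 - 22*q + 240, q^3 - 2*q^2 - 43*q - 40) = q^2 - 3*q - 40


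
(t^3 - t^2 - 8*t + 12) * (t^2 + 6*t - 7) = t^5 + 5*t^4 - 21*t^3 - 29*t^2 + 128*t - 84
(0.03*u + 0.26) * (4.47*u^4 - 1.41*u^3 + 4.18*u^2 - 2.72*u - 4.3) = 0.1341*u^5 + 1.1199*u^4 - 0.2412*u^3 + 1.0052*u^2 - 0.8362*u - 1.118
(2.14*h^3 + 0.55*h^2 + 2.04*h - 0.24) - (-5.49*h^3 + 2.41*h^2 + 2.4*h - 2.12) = 7.63*h^3 - 1.86*h^2 - 0.36*h + 1.88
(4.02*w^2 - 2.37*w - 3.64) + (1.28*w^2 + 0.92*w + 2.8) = 5.3*w^2 - 1.45*w - 0.84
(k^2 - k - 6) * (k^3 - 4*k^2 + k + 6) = k^5 - 5*k^4 - k^3 + 29*k^2 - 12*k - 36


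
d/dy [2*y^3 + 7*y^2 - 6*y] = 6*y^2 + 14*y - 6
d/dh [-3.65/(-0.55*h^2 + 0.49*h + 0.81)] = (1.7885 - 4.015*h)/(-0.55*h^2 + 0.49*h + 0.81)^2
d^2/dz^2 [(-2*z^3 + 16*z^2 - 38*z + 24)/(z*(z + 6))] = 4*(-103*z^3 + 36*z^2 + 216*z + 432)/(z^3*(z^3 + 18*z^2 + 108*z + 216))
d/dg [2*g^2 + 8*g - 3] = 4*g + 8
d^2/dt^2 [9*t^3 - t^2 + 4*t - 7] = 54*t - 2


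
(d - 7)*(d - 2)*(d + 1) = d^3 - 8*d^2 + 5*d + 14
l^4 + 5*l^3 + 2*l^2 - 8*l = l*(l - 1)*(l + 2)*(l + 4)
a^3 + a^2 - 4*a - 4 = (a - 2)*(a + 1)*(a + 2)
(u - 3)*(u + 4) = u^2 + u - 12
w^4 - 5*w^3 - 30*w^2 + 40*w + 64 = (w - 8)*(w - 2)*(w + 1)*(w + 4)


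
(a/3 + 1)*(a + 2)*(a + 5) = a^3/3 + 10*a^2/3 + 31*a/3 + 10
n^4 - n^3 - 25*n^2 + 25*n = n*(n - 5)*(n - 1)*(n + 5)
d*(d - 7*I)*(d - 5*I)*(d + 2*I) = d^4 - 10*I*d^3 - 11*d^2 - 70*I*d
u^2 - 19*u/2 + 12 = (u - 8)*(u - 3/2)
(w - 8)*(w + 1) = w^2 - 7*w - 8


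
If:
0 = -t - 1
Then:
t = -1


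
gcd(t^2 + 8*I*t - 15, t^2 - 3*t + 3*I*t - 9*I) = t + 3*I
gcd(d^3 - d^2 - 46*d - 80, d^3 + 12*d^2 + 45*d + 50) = d^2 + 7*d + 10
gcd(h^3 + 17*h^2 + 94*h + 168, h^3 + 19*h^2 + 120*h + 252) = h^2 + 13*h + 42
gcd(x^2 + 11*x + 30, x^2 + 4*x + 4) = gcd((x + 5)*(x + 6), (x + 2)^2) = 1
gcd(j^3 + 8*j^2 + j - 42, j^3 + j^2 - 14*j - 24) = j + 3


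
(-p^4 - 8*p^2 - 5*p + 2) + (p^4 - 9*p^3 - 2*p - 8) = -9*p^3 - 8*p^2 - 7*p - 6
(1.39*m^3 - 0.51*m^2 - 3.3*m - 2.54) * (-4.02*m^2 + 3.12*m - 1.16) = -5.5878*m^5 + 6.387*m^4 + 10.0624*m^3 + 0.506399999999999*m^2 - 4.0968*m + 2.9464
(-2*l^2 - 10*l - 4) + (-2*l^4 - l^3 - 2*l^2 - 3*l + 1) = -2*l^4 - l^3 - 4*l^2 - 13*l - 3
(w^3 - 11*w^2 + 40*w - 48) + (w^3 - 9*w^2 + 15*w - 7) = 2*w^3 - 20*w^2 + 55*w - 55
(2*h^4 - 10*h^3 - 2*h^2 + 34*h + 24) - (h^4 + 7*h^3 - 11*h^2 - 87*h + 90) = h^4 - 17*h^3 + 9*h^2 + 121*h - 66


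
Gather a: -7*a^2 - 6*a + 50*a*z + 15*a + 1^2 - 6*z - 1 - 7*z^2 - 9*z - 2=-7*a^2 + a*(50*z + 9) - 7*z^2 - 15*z - 2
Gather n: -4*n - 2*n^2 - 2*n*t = -2*n^2 + n*(-2*t - 4)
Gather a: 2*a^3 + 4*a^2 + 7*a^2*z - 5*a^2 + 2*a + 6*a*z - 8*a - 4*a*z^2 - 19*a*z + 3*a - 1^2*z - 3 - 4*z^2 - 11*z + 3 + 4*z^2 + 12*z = 2*a^3 + a^2*(7*z - 1) + a*(-4*z^2 - 13*z - 3)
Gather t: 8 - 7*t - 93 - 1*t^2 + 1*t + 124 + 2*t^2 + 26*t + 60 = t^2 + 20*t + 99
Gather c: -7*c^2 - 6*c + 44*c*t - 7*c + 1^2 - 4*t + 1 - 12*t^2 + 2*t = -7*c^2 + c*(44*t - 13) - 12*t^2 - 2*t + 2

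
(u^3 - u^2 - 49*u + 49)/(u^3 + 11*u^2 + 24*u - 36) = (u^2 - 49)/(u^2 + 12*u + 36)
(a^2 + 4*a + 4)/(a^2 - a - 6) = (a + 2)/(a - 3)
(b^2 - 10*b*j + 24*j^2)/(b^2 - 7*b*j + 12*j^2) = (b - 6*j)/(b - 3*j)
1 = 1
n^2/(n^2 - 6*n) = n/(n - 6)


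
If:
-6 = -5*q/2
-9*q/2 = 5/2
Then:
No Solution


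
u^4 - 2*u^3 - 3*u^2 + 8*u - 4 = (u - 2)*(u - 1)^2*(u + 2)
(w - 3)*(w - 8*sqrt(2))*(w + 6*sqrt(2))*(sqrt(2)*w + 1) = sqrt(2)*w^4 - 3*sqrt(2)*w^3 - 3*w^3 - 98*sqrt(2)*w^2 + 9*w^2 - 96*w + 294*sqrt(2)*w + 288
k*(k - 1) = k^2 - k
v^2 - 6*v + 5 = (v - 5)*(v - 1)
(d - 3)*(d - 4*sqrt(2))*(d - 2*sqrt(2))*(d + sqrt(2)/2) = d^4 - 11*sqrt(2)*d^3/2 - 3*d^3 + 10*d^2 + 33*sqrt(2)*d^2/2 - 30*d + 8*sqrt(2)*d - 24*sqrt(2)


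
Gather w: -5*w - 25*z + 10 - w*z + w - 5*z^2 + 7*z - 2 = w*(-z - 4) - 5*z^2 - 18*z + 8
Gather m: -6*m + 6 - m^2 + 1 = -m^2 - 6*m + 7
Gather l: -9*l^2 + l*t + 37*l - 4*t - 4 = -9*l^2 + l*(t + 37) - 4*t - 4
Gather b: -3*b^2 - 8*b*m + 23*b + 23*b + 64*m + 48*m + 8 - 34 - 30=-3*b^2 + b*(46 - 8*m) + 112*m - 56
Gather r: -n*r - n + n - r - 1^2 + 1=r*(-n - 1)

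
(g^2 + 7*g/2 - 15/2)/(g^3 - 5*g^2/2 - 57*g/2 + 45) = 1/(g - 6)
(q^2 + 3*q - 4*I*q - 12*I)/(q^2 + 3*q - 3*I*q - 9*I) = (q - 4*I)/(q - 3*I)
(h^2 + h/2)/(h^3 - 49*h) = (h + 1/2)/(h^2 - 49)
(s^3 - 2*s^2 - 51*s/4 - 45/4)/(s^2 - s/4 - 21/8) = 2*(2*s^2 - 7*s - 15)/(4*s - 7)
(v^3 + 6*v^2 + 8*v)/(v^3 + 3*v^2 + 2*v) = (v + 4)/(v + 1)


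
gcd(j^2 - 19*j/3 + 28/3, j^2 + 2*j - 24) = j - 4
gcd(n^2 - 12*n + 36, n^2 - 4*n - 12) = n - 6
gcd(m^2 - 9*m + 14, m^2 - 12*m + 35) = m - 7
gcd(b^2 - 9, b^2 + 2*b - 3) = b + 3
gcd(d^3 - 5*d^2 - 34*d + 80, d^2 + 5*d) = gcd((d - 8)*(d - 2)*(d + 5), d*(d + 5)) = d + 5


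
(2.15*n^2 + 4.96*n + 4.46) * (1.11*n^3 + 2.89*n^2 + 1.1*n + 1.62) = 2.3865*n^5 + 11.7191*n^4 + 21.65*n^3 + 21.8284*n^2 + 12.9412*n + 7.2252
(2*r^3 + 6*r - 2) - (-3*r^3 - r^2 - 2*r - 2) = 5*r^3 + r^2 + 8*r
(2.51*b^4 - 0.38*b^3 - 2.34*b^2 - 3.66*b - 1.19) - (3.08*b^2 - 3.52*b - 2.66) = 2.51*b^4 - 0.38*b^3 - 5.42*b^2 - 0.14*b + 1.47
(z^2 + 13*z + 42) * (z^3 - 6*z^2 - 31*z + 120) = z^5 + 7*z^4 - 67*z^3 - 535*z^2 + 258*z + 5040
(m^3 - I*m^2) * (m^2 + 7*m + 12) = m^5 + 7*m^4 - I*m^4 + 12*m^3 - 7*I*m^3 - 12*I*m^2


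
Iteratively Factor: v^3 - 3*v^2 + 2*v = (v)*(v^2 - 3*v + 2) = v*(v - 2)*(v - 1)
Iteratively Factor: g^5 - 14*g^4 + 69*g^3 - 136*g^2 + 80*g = (g - 4)*(g^4 - 10*g^3 + 29*g^2 - 20*g) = g*(g - 4)*(g^3 - 10*g^2 + 29*g - 20) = g*(g - 4)^2*(g^2 - 6*g + 5) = g*(g - 4)^2*(g - 1)*(g - 5)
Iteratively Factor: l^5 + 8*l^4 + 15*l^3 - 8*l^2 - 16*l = (l + 4)*(l^4 + 4*l^3 - l^2 - 4*l) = l*(l + 4)*(l^3 + 4*l^2 - l - 4) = l*(l + 4)^2*(l^2 - 1) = l*(l - 1)*(l + 4)^2*(l + 1)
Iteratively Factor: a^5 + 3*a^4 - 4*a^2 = (a + 2)*(a^4 + a^3 - 2*a^2) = a*(a + 2)*(a^3 + a^2 - 2*a) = a*(a - 1)*(a + 2)*(a^2 + 2*a) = a^2*(a - 1)*(a + 2)*(a + 2)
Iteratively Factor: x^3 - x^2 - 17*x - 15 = (x - 5)*(x^2 + 4*x + 3) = (x - 5)*(x + 3)*(x + 1)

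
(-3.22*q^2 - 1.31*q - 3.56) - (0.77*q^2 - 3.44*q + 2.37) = -3.99*q^2 + 2.13*q - 5.93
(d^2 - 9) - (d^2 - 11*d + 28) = 11*d - 37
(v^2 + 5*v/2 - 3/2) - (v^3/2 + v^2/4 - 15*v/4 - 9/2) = -v^3/2 + 3*v^2/4 + 25*v/4 + 3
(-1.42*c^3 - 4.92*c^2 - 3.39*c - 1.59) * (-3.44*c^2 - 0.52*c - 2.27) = 4.8848*c^5 + 17.6632*c^4 + 17.4434*c^3 + 18.4008*c^2 + 8.5221*c + 3.6093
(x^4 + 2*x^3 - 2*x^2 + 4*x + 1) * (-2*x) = -2*x^5 - 4*x^4 + 4*x^3 - 8*x^2 - 2*x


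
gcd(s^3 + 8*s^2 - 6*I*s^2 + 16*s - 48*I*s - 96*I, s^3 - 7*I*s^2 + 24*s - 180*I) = s - 6*I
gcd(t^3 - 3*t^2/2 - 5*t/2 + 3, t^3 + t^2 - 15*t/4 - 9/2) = t^2 - t/2 - 3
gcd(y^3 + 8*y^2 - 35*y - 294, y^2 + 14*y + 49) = y^2 + 14*y + 49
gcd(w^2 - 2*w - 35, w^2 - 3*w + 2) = 1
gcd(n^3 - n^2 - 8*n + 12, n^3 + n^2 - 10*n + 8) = n - 2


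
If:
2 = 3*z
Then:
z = 2/3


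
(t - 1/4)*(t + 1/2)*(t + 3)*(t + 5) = t^4 + 33*t^3/4 + 135*t^2/8 + 11*t/4 - 15/8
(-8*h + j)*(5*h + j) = -40*h^2 - 3*h*j + j^2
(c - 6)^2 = c^2 - 12*c + 36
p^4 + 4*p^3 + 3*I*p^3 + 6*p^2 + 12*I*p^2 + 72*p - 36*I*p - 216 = (p - 2)*(p + 6)*(p - 3*I)*(p + 6*I)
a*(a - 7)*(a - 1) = a^3 - 8*a^2 + 7*a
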